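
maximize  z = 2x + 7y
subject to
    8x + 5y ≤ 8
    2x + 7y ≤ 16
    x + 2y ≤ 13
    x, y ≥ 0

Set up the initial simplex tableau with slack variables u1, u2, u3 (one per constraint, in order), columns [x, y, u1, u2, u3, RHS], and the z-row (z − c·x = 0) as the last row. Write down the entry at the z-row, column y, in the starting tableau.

The z-row carries the negated objective coefficients: the y entry is -7.

-7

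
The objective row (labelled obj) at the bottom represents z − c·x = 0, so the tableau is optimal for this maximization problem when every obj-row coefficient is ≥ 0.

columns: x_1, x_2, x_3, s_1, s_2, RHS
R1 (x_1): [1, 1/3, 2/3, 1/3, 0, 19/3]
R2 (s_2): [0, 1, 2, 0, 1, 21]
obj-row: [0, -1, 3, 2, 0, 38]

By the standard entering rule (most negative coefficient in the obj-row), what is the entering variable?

Negative obj-row entries: x_2: -1.
The most negative is -1 in column x_2, so x_2 enters.

x_2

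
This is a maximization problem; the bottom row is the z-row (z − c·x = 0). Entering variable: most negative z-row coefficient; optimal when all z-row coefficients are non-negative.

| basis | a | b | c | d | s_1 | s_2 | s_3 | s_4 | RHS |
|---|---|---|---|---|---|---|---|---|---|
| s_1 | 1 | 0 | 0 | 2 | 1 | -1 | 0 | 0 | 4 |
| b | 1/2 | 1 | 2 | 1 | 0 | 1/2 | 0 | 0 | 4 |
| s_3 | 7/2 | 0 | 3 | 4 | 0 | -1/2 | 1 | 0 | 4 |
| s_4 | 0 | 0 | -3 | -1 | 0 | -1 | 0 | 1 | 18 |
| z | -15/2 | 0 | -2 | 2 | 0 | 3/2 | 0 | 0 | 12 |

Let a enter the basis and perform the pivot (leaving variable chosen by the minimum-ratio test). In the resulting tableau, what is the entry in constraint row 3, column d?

Ratio test on column a — row 1: 4/1 = 4; row 2: 4/(1/2) = 8; row 3: 4/(7/2) = 8/7; row 4: entry 0 ≤ 0. Minimum is 8/7 at row 3 (s_3 leaves); pivot element 7/2.
Divide row 3 by 7/2; eliminate column a from the other rows.
In the new row 3, the d entry is the old entry divided by the pivot: 4/(7/2) = 8/7.

8/7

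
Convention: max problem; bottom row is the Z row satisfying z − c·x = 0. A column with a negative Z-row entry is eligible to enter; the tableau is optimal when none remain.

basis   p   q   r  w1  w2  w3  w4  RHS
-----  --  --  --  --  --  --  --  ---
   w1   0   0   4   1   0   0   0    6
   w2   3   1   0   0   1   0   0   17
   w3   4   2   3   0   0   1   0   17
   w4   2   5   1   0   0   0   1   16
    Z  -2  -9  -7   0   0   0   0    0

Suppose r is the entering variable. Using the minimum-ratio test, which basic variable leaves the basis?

w1

Column r entries and ratios — w1: 6/4 = 3/2; w2: 0 ≤ 0, skip; w3: 17/3 = 17/3; w4: 16/1 = 16.
Smallest ratio is 3/2 in the row of w1, so w1 leaves.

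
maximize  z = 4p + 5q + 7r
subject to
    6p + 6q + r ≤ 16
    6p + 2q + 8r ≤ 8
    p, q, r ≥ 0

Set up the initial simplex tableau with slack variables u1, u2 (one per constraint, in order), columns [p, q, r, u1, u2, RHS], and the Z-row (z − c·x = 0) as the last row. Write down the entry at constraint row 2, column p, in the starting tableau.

6

Constraint 2 has coefficient 6 on p.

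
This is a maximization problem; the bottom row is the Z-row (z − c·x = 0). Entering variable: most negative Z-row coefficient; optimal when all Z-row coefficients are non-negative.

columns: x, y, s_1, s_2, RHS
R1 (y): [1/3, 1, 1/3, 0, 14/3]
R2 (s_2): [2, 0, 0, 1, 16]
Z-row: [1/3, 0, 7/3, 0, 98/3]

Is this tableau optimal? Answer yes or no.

Every Z-row coefficient is ≥ 0, so the tableau is optimal.

yes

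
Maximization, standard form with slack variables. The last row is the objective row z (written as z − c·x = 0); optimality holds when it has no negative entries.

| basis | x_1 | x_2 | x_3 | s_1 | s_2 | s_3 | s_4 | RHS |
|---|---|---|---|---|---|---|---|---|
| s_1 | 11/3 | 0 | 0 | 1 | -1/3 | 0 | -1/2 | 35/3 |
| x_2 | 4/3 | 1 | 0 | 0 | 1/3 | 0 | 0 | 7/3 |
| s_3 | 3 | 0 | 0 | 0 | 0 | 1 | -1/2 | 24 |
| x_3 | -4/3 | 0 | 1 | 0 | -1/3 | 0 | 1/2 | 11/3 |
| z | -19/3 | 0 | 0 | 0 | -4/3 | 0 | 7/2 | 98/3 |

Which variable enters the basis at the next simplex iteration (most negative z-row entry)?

Negative z-row entries: x_1: -19/3, s_2: -4/3.
The most negative is -19/3 in column x_1, so x_1 enters.

x_1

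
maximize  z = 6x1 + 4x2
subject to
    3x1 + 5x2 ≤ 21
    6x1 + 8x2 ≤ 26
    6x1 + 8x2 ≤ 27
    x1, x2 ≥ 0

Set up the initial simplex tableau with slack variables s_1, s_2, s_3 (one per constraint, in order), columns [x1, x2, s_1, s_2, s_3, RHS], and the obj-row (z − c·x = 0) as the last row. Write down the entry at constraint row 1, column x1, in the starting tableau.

Constraint 1 has coefficient 3 on x1.

3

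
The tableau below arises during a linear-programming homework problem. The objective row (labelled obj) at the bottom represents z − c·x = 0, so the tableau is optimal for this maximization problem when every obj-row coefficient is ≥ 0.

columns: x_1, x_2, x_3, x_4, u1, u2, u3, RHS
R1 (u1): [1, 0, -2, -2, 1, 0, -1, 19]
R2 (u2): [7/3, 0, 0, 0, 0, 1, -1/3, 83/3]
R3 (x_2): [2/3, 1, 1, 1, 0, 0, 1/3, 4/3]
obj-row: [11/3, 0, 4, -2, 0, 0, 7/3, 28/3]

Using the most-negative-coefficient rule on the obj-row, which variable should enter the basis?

Negative obj-row entries: x_4: -2.
The most negative is -2 in column x_4, so x_4 enters.

x_4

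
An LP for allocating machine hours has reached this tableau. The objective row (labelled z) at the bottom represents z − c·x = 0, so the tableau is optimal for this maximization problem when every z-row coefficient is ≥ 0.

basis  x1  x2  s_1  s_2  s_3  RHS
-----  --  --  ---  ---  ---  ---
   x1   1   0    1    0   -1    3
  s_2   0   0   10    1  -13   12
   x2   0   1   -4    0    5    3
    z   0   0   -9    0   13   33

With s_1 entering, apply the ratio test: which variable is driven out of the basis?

s_2

Column s_1 entries and ratios — x1: 3/1 = 3; s_2: 12/10 = 6/5; x2: -4 ≤ 0, skip.
Smallest ratio is 6/5 in the row of s_2, so s_2 leaves.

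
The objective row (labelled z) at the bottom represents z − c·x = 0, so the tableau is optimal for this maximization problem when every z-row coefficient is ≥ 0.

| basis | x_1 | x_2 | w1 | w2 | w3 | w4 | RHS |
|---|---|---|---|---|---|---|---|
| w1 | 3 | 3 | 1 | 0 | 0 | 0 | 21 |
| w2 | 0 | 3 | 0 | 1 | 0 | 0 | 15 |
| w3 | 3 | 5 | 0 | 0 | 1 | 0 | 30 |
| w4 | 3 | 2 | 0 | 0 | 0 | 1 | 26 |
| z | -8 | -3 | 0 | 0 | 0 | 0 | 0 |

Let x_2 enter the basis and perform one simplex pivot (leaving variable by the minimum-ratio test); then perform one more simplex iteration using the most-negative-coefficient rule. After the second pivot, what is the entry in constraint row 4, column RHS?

11

Ratio test on column x_2 — row 1: 21/3 = 7; row 2: 15/3 = 5; row 3: 30/5 = 6; row 4: 26/2 = 13. Minimum is 5 at row 2 (w2 leaves); pivot element 3.
Divide row 2 by 3; eliminate column x_2 from the other rows.
Second iteration: most negative z-row entry is -8 in column x_1, so x_1 enters.
Ratio test on column x_1 — row 1: 6/3 = 2; row 2: entry 0 ≤ 0; row 3: 5/3 = 5/3; row 4: 16/3 = 16/3. Minimum is 5/3 at row 3 (w3 leaves); pivot element 3.
Divide row 3 by 3; eliminate column x_1 from the other rows.
After both pivots, the entry at constraint row 4, column RHS is 11.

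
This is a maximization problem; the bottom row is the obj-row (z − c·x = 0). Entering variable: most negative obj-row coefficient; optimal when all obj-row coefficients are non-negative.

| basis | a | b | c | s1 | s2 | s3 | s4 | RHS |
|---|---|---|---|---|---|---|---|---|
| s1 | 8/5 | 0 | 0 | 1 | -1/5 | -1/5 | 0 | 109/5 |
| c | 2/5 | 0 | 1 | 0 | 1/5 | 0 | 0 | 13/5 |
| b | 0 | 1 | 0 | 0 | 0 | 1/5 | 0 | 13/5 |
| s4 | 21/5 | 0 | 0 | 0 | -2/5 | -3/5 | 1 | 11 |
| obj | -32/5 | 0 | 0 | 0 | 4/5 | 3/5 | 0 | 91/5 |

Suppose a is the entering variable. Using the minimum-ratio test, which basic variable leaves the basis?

Column a entries and ratios — s1: (109/5)/(8/5) = 109/8; c: (13/5)/(2/5) = 13/2; b: 0 ≤ 0, skip; s4: 11/(21/5) = 55/21.
Smallest ratio is 55/21 in the row of s4, so s4 leaves.

s4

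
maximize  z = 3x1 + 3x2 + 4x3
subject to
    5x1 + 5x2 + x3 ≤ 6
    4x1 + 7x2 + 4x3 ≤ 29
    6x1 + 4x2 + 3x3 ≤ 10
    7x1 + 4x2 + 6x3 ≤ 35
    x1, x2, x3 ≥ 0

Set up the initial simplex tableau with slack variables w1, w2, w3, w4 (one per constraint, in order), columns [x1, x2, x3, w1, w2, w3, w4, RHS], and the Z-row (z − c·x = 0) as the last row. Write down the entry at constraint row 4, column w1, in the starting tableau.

Slack w1 belongs to constraint 1; its column is the unit vector e_1, so the entry in row 4 is 0.

0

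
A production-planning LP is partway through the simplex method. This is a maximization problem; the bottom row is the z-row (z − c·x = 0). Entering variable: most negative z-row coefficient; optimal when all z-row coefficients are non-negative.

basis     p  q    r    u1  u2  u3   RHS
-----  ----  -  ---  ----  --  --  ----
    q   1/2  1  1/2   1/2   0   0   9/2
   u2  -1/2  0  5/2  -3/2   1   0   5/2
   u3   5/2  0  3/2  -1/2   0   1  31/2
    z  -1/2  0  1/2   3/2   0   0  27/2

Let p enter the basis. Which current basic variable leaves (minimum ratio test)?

Column p entries and ratios — q: (9/2)/(1/2) = 9; u2: -1/2 ≤ 0, skip; u3: (31/2)/(5/2) = 31/5.
Smallest ratio is 31/5 in the row of u3, so u3 leaves.

u3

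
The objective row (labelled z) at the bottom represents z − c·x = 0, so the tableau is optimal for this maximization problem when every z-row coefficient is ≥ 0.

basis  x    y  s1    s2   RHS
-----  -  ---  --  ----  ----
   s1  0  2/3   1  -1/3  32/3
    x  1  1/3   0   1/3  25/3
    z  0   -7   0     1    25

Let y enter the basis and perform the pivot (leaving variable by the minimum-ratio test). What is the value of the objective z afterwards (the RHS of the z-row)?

Ratio test on column y — row 1: (32/3)/(2/3) = 16; row 2: (25/3)/(1/3) = 25. Minimum is 16 at row 1 (s1 leaves); pivot element 2/3.
Pivot on row 1; the z-row RHS becomes 25 − (-7)·16 = 137.

137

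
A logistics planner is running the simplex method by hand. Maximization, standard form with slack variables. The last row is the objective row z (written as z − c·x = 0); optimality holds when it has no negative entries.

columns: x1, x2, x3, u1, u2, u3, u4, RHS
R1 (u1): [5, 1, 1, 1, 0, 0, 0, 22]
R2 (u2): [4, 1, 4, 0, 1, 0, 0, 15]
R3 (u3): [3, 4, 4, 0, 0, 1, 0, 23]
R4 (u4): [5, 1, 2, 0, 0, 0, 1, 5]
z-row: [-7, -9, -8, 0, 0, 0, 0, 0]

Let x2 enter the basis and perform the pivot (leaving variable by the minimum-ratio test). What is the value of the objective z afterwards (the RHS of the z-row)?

Ratio test on column x2 — row 1: 22/1 = 22; row 2: 15/1 = 15; row 3: 23/4 = 23/4; row 4: 5/1 = 5. Minimum is 5 at row 4 (u4 leaves); pivot element 1.
Pivot on row 4; the z-row RHS becomes 0 − (-9)·5 = 45.

45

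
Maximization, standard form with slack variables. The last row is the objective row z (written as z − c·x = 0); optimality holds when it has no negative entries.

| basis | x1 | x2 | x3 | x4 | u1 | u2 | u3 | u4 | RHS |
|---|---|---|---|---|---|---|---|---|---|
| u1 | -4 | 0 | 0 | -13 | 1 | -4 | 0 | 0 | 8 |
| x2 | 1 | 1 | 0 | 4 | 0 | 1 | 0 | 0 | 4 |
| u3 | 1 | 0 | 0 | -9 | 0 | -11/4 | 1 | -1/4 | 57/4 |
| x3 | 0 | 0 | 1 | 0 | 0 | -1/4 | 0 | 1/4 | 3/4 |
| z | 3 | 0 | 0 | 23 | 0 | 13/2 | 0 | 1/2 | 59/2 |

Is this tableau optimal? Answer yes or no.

Every z-row coefficient is ≥ 0, so the tableau is optimal.

yes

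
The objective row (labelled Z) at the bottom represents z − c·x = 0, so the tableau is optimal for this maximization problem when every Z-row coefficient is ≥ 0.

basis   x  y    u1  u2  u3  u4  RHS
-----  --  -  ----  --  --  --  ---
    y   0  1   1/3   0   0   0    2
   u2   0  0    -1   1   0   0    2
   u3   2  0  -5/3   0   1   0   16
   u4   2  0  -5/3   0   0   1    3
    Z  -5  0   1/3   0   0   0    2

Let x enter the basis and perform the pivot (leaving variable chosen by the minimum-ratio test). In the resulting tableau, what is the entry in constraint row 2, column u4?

0

Ratio test on column x — row 1: entry 0 ≤ 0; row 2: entry 0 ≤ 0; row 3: 16/2 = 8; row 4: 3/2 = 3/2. Minimum is 3/2 at row 4 (u4 leaves); pivot element 2.
Divide row 4 by 2; eliminate column x from the other rows.
Row 2 update in column u4: 0 − 0·(1/2) = 0.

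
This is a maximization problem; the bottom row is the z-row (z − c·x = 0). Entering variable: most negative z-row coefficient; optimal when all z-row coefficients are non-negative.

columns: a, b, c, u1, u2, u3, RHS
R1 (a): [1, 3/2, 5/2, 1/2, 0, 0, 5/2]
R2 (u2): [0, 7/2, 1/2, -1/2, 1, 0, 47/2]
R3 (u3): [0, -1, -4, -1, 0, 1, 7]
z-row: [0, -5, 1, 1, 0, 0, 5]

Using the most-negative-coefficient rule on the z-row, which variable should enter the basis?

b

Negative z-row entries: b: -5.
The most negative is -5 in column b, so b enters.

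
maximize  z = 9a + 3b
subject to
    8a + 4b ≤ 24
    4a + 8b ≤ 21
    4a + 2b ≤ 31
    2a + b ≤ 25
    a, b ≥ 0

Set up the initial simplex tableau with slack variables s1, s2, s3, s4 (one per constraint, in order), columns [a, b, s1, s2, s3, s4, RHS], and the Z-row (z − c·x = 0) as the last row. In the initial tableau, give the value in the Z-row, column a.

The Z-row carries the negated objective coefficients: the a entry is -9.

-9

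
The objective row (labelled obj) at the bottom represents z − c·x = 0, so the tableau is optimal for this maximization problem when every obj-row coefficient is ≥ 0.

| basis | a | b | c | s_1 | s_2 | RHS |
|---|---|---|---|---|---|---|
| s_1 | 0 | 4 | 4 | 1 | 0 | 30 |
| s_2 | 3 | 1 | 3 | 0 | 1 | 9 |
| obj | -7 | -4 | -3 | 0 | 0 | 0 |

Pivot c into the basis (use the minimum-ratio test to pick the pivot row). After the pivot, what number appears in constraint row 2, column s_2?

Ratio test on column c — row 1: 30/4 = 15/2; row 2: 9/3 = 3. Minimum is 3 at row 2 (s_2 leaves); pivot element 3.
Divide row 2 by 3; eliminate column c from the other rows.
In the new row 2, the s_2 entry is the old entry divided by the pivot: 1/3 = 1/3.

1/3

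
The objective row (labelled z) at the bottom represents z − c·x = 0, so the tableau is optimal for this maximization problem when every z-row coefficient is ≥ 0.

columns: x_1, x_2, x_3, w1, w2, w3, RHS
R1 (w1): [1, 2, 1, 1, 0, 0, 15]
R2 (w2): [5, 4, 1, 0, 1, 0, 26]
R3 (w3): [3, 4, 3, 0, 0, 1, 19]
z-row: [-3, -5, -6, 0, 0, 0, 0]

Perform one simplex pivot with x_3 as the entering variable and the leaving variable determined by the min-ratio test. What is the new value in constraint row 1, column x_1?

0

Ratio test on column x_3 — row 1: 15/1 = 15; row 2: 26/1 = 26; row 3: 19/3 = 19/3. Minimum is 19/3 at row 3 (w3 leaves); pivot element 3.
Divide row 3 by 3; eliminate column x_3 from the other rows.
Row 1 update in column x_1: 1 − 1·1 = 0.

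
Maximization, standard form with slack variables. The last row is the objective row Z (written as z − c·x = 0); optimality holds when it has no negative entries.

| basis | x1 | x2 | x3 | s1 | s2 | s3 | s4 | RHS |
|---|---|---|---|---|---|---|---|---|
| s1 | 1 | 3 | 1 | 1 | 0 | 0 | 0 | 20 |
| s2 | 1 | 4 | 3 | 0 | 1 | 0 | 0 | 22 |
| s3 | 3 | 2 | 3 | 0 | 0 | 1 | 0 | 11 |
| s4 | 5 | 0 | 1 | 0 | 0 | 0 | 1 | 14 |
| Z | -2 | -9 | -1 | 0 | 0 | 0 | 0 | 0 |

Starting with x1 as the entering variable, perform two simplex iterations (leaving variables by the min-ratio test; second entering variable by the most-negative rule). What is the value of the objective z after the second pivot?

173/10

Ratio test on column x1 — row 1: 20/1 = 20; row 2: 22/1 = 22; row 3: 11/3 = 11/3; row 4: 14/5 = 14/5. Minimum is 14/5 at row 4 (s4 leaves); pivot element 5.
Pivot on row 4; the Z-row RHS becomes 0 − (-2)·(14/5) = 28/5.
Next entering variable (most negative Z-row entry -9): x2.
Ratio test on column x2 — row 1: (86/5)/3 = 86/15; row 2: (96/5)/4 = 24/5; row 3: (13/5)/2 = 13/10; row 4: entry 0 ≤ 0. Minimum is 13/10 at row 3 (s3 leaves); pivot element 2.
After the second pivot the Z-row RHS is 28/5 − (-9)·(13/10) = 173/10.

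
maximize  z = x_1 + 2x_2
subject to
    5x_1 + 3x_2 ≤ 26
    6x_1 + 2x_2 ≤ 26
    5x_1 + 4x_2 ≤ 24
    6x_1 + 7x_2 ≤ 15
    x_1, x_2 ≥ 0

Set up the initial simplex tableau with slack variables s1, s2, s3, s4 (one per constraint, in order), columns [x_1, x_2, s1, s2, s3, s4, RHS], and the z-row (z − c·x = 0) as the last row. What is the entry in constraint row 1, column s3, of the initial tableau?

Slack s3 belongs to constraint 3; its column is the unit vector e_3, so the entry in row 1 is 0.

0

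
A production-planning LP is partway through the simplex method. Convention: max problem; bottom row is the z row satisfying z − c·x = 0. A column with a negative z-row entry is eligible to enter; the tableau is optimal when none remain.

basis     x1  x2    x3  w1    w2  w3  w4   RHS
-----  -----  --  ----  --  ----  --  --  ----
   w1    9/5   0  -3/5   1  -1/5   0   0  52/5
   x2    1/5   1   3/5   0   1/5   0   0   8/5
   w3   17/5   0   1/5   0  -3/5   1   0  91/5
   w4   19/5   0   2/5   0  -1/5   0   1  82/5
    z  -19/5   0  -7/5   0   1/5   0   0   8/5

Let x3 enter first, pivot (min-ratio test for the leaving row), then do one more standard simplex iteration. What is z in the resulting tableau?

212/11

Ratio test on column x3 — row 1: entry -3/5 ≤ 0; row 2: (8/5)/(3/5) = 8/3; row 3: (91/5)/(1/5) = 91; row 4: (82/5)/(2/5) = 41. Minimum is 8/3 at row 2 (x2 leaves); pivot element 3/5.
Pivot on row 2; the z-row RHS becomes 8/5 − (-7/5)·(8/3) = 16/3.
Next entering variable (most negative z-row entry -10/3): x1.
Ratio test on column x1 — row 1: 12/2 = 6; row 2: (8/3)/(1/3) = 8; row 3: (53/3)/(10/3) = 53/10; row 4: (46/3)/(11/3) = 46/11. Minimum is 46/11 at row 4 (w4 leaves); pivot element 11/3.
After the second pivot the z-row RHS is 16/3 − (-10/3)·(46/11) = 212/11.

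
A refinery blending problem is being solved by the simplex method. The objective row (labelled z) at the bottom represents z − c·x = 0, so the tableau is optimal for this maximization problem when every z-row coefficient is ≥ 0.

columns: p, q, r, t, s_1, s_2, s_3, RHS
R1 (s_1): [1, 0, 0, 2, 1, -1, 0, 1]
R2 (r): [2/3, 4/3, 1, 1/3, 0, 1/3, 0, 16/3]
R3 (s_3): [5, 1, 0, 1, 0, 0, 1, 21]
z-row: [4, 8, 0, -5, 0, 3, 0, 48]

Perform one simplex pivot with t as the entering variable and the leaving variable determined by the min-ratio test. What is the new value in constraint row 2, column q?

4/3

Ratio test on column t — row 1: 1/2 = 1/2; row 2: (16/3)/(1/3) = 16; row 3: 21/1 = 21. Minimum is 1/2 at row 1 (s_1 leaves); pivot element 2.
Divide row 1 by 2; eliminate column t from the other rows.
Row 2 update in column q: 4/3 − (1/3)·0 = 4/3.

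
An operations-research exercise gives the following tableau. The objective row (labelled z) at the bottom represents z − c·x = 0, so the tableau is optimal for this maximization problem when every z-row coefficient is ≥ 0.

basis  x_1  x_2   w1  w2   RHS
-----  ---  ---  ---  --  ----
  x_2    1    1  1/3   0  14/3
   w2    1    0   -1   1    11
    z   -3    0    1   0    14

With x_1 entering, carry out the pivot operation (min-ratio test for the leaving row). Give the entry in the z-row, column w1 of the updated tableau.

Ratio test on column x_1 — row 1: (14/3)/1 = 14/3; row 2: 11/1 = 11. Minimum is 14/3 at row 1 (x_2 leaves); pivot element 1.
Divide row 1 by 1; eliminate column x_1 from the other rows.
z-row update in column w1: 1 − (-3)·(1/3) = 2.

2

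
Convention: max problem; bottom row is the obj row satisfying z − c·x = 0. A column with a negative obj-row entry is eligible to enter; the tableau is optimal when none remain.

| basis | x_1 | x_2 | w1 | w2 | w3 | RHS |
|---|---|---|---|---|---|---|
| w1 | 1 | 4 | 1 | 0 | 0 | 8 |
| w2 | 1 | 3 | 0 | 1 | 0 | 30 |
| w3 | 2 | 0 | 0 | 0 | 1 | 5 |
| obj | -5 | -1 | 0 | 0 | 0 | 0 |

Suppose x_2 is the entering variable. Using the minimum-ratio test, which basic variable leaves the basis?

w1

Column x_2 entries and ratios — w1: 8/4 = 2; w2: 30/3 = 10; w3: 0 ≤ 0, skip.
Smallest ratio is 2 in the row of w1, so w1 leaves.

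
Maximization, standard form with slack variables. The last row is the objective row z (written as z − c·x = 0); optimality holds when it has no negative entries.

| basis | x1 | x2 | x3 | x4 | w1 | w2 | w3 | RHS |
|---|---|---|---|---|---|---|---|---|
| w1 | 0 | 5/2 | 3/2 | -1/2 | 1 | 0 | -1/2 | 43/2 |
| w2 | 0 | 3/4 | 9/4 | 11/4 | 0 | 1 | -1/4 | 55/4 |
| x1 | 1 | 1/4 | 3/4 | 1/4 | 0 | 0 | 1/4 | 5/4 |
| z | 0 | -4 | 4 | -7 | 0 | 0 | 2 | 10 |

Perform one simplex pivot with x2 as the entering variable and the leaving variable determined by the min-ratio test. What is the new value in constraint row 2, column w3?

-1

Ratio test on column x2 — row 1: (43/2)/(5/2) = 43/5; row 2: (55/4)/(3/4) = 55/3; row 3: (5/4)/(1/4) = 5. Minimum is 5 at row 3 (x1 leaves); pivot element 1/4.
Divide row 3 by 1/4; eliminate column x2 from the other rows.
Row 2 update in column w3: -1/4 − (3/4)·1 = -1.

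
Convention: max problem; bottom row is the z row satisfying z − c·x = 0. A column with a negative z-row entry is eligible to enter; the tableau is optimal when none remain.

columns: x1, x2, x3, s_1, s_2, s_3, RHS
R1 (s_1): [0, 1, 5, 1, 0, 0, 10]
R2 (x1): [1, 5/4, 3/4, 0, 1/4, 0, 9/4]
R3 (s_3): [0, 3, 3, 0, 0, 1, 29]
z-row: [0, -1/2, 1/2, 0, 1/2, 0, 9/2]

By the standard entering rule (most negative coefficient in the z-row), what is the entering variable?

x2

Negative z-row entries: x2: -1/2.
The most negative is -1/2 in column x2, so x2 enters.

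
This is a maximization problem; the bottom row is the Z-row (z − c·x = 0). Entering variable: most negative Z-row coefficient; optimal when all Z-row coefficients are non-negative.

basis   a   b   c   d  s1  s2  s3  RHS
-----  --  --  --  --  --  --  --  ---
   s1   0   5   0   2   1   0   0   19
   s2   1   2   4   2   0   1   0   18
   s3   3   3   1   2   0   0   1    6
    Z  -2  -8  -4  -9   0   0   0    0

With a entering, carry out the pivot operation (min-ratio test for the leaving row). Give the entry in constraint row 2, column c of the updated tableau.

11/3

Ratio test on column a — row 1: entry 0 ≤ 0; row 2: 18/1 = 18; row 3: 6/3 = 2. Minimum is 2 at row 3 (s3 leaves); pivot element 3.
Divide row 3 by 3; eliminate column a from the other rows.
Row 2 update in column c: 4 − 1·(1/3) = 11/3.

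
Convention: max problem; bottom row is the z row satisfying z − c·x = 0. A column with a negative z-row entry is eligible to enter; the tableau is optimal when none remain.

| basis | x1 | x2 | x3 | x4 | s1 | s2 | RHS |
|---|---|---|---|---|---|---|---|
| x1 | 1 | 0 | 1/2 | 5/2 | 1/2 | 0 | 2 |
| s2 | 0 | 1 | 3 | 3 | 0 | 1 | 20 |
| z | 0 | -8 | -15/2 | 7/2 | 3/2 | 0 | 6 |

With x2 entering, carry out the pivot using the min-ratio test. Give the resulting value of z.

Ratio test on column x2 — row 1: entry 0 ≤ 0; row 2: 20/1 = 20. Minimum is 20 at row 2 (s2 leaves); pivot element 1.
Pivot on row 2; the z-row RHS becomes 6 − (-8)·20 = 166.

166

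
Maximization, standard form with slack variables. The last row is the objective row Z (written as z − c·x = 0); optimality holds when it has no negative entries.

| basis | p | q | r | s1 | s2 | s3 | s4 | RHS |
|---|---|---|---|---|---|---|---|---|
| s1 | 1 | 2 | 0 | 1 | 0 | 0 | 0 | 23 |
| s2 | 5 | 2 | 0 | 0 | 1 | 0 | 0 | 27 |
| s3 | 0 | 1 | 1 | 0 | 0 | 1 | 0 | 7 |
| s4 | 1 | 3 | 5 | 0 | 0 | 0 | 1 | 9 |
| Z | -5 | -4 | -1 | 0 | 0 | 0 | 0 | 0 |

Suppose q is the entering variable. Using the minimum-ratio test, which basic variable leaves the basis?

Column q entries and ratios — s1: 23/2 = 23/2; s2: 27/2 = 27/2; s3: 7/1 = 7; s4: 9/3 = 3.
Smallest ratio is 3 in the row of s4, so s4 leaves.

s4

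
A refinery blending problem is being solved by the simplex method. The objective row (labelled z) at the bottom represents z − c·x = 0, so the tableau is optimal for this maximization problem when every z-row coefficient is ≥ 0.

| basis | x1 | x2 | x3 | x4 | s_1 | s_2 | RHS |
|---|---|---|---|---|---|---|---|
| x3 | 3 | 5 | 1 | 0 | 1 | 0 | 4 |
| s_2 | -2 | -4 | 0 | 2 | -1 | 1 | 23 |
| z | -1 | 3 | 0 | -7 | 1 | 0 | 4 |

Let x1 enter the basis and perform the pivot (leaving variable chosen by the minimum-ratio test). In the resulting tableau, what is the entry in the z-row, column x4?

-7

Ratio test on column x1 — row 1: 4/3 = 4/3; row 2: entry -2 ≤ 0. Minimum is 4/3 at row 1 (x3 leaves); pivot element 3.
Divide row 1 by 3; eliminate column x1 from the other rows.
z-row update in column x4: -7 − (-1)·0 = -7.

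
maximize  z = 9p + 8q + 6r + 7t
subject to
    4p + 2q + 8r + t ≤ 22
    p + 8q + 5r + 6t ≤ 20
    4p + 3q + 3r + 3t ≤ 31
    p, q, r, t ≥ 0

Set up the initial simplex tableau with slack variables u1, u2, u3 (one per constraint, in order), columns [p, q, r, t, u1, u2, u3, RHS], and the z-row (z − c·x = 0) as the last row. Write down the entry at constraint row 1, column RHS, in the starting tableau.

22

The RHS of constraint 1 is b_1 = 22.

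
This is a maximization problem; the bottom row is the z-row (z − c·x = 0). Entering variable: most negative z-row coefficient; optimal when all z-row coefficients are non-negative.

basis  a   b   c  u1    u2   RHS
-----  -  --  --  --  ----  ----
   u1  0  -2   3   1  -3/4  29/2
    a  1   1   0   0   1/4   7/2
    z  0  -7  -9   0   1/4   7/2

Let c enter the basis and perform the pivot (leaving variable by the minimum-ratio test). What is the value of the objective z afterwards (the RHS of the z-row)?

Ratio test on column c — row 1: (29/2)/3 = 29/6; row 2: entry 0 ≤ 0. Minimum is 29/6 at row 1 (u1 leaves); pivot element 3.
Pivot on row 1; the z-row RHS becomes 7/2 − (-9)·(29/6) = 47.

47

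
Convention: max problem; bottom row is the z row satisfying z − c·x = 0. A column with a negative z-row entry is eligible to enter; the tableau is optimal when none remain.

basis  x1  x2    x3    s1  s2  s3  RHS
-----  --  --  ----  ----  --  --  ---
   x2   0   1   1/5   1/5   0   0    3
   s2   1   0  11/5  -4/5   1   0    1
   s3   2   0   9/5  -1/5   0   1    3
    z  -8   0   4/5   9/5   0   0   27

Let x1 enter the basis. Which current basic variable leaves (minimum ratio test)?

Column x1 entries and ratios — x2: 0 ≤ 0, skip; s2: 1/1 = 1; s3: 3/2 = 3/2.
Smallest ratio is 1 in the row of s2, so s2 leaves.

s2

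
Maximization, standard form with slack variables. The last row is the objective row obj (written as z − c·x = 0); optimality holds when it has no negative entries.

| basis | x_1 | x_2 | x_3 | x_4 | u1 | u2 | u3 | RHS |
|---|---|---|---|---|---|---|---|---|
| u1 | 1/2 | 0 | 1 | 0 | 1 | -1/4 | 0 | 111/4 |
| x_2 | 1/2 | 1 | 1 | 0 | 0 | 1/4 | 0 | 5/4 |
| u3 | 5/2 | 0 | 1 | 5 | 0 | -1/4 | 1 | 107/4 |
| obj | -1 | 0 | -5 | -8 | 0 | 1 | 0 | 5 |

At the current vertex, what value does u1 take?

111/4

u1 is basic (row 1); its value is the RHS of that row, 111/4.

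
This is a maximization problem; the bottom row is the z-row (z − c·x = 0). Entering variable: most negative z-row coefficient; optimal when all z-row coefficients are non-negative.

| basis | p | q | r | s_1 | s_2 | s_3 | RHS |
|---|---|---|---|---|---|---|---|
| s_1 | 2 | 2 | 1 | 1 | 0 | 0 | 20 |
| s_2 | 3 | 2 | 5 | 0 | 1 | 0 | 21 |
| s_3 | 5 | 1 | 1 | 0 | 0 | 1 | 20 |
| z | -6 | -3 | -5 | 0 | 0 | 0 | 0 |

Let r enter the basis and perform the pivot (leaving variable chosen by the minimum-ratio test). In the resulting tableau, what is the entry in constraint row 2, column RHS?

Ratio test on column r — row 1: 20/1 = 20; row 2: 21/5 = 21/5; row 3: 20/1 = 20. Minimum is 21/5 at row 2 (s_2 leaves); pivot element 5.
Divide row 2 by 5; eliminate column r from the other rows.
In the new row 2, the RHS entry is the old entry divided by the pivot: 21/5 = 21/5.

21/5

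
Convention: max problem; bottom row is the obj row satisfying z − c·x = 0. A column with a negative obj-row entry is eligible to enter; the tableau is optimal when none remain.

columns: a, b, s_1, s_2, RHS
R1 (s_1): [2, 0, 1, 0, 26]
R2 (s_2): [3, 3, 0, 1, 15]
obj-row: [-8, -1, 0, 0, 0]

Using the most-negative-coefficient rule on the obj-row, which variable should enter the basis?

Negative obj-row entries: a: -8, b: -1.
The most negative is -8 in column a, so a enters.

a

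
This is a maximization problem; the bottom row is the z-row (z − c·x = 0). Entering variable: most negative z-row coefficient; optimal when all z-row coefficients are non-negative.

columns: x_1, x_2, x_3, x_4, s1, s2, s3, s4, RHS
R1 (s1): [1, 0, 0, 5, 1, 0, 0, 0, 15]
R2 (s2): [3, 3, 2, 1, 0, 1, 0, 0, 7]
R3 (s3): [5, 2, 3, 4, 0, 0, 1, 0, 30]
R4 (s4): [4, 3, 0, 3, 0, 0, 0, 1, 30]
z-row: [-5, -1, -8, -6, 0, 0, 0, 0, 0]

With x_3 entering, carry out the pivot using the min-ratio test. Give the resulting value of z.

Ratio test on column x_3 — row 1: entry 0 ≤ 0; row 2: 7/2 = 7/2; row 3: 30/3 = 10; row 4: entry 0 ≤ 0. Minimum is 7/2 at row 2 (s2 leaves); pivot element 2.
Pivot on row 2; the z-row RHS becomes 0 − (-8)·(7/2) = 28.

28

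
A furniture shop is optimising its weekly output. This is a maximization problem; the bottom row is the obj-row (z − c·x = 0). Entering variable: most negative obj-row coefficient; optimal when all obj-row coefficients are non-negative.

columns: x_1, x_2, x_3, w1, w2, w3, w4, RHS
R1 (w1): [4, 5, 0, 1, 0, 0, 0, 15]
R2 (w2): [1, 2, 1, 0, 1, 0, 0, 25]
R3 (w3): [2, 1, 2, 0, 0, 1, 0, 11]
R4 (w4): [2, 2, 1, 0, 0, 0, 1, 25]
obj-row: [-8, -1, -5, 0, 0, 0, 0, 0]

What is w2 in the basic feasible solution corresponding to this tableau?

25

w2 is basic (row 2); its value is the RHS of that row, 25.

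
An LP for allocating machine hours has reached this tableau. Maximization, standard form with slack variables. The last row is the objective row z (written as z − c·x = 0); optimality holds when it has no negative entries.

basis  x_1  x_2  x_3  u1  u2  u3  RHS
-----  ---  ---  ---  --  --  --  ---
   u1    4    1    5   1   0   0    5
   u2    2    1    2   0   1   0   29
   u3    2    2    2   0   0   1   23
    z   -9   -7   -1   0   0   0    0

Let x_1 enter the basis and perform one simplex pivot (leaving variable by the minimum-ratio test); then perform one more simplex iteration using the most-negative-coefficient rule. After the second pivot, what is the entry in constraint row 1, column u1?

Ratio test on column x_1 — row 1: 5/4 = 5/4; row 2: 29/2 = 29/2; row 3: 23/2 = 23/2. Minimum is 5/4 at row 1 (u1 leaves); pivot element 4.
Divide row 1 by 4; eliminate column x_1 from the other rows.
Second iteration: most negative z-row entry is -19/4 in column x_2, so x_2 enters.
Ratio test on column x_2 — row 1: (5/4)/(1/4) = 5; row 2: (53/2)/(1/2) = 53; row 3: (41/2)/(3/2) = 41/3. Minimum is 5 at row 1 (x_1 leaves); pivot element 1/4.
Divide row 1 by 1/4; eliminate column x_2 from the other rows.
After both pivots, the entry at constraint row 1, column u1 is 1.

1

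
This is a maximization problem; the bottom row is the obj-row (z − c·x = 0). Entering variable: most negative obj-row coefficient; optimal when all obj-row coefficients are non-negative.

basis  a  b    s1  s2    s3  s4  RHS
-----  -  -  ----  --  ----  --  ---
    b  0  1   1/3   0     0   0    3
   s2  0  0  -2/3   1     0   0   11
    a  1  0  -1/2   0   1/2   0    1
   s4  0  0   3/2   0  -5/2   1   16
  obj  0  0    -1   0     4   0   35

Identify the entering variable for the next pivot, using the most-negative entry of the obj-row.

s1

Negative obj-row entries: s1: -1.
The most negative is -1 in column s1, so s1 enters.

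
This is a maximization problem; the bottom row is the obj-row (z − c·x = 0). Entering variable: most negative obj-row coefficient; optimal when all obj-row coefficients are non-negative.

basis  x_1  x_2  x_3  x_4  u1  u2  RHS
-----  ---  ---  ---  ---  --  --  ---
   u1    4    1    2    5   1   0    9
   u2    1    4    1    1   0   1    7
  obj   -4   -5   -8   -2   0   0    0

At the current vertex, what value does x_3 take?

x_3 is not in the basis, so in the current basic feasible solution x_3 = 0.

0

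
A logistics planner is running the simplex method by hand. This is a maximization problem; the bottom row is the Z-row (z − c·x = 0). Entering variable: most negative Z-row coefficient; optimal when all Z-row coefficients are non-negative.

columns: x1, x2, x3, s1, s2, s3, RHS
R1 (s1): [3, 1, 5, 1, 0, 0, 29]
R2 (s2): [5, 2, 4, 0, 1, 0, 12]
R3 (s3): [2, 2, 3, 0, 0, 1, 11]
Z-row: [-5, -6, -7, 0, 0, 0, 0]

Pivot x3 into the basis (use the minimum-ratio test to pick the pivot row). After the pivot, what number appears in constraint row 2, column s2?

1/4

Ratio test on column x3 — row 1: 29/5 = 29/5; row 2: 12/4 = 3; row 3: 11/3 = 11/3. Minimum is 3 at row 2 (s2 leaves); pivot element 4.
Divide row 2 by 4; eliminate column x3 from the other rows.
In the new row 2, the s2 entry is the old entry divided by the pivot: 1/4 = 1/4.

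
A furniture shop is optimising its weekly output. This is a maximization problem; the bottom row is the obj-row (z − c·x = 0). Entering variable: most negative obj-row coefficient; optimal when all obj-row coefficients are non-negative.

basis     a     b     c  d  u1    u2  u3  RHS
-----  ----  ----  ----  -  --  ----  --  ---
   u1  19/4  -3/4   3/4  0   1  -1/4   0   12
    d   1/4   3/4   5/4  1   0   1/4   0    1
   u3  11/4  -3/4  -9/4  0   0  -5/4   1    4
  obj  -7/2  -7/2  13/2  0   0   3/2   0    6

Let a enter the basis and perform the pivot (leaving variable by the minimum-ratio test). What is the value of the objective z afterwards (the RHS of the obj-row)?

122/11

Ratio test on column a — row 1: 12/(19/4) = 48/19; row 2: 1/(1/4) = 4; row 3: 4/(11/4) = 16/11. Minimum is 16/11 at row 3 (u3 leaves); pivot element 11/4.
Pivot on row 3; the obj-row RHS becomes 6 − (-7/2)·(16/11) = 122/11.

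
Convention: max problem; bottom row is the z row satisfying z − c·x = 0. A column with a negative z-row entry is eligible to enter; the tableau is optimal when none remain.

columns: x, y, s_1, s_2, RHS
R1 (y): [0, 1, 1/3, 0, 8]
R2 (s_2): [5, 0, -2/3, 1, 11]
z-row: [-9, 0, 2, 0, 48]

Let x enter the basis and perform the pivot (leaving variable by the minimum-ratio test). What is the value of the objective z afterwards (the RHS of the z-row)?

Ratio test on column x — row 1: entry 0 ≤ 0; row 2: 11/5 = 11/5. Minimum is 11/5 at row 2 (s_2 leaves); pivot element 5.
Pivot on row 2; the z-row RHS becomes 48 − (-9)·(11/5) = 339/5.

339/5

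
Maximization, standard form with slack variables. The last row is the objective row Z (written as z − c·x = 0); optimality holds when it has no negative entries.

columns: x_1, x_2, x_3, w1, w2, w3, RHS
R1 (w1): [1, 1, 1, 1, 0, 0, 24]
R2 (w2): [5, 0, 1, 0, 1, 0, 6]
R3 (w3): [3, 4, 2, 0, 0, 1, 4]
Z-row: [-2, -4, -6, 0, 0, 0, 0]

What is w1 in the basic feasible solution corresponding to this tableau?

w1 is basic (row 1); its value is the RHS of that row, 24.

24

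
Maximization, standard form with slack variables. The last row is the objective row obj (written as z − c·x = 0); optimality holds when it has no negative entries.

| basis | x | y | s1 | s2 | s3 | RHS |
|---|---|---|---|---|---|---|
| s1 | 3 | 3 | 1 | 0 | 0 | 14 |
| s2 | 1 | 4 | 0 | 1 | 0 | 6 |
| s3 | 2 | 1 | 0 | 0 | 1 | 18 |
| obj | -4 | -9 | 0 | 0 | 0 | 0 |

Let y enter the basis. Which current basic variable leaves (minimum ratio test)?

s2

Column y entries and ratios — s1: 14/3 = 14/3; s2: 6/4 = 3/2; s3: 18/1 = 18.
Smallest ratio is 3/2 in the row of s2, so s2 leaves.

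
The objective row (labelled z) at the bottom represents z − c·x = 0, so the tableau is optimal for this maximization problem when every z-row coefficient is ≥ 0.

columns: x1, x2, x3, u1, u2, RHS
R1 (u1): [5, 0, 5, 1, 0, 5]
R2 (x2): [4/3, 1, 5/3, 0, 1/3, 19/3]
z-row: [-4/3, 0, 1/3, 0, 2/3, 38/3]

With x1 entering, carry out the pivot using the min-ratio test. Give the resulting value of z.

Ratio test on column x1 — row 1: 5/5 = 1; row 2: (19/3)/(4/3) = 19/4. Minimum is 1 at row 1 (u1 leaves); pivot element 5.
Pivot on row 1; the z-row RHS becomes 38/3 − (-4/3)·1 = 14.

14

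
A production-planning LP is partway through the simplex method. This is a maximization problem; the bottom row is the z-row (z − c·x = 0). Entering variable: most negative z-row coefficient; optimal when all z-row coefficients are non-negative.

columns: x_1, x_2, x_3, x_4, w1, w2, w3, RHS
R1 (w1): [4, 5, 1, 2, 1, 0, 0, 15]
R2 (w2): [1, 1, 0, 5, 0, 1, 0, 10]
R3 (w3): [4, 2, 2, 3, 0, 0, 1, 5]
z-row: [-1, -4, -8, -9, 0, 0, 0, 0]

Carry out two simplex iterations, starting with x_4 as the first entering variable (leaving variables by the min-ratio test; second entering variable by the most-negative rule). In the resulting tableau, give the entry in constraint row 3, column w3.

1/2

Ratio test on column x_4 — row 1: 15/2 = 15/2; row 2: 10/5 = 2; row 3: 5/3 = 5/3. Minimum is 5/3 at row 3 (w3 leaves); pivot element 3.
Divide row 3 by 3; eliminate column x_4 from the other rows.
Second iteration: most negative z-row entry is -2 in column x_3, so x_3 enters.
Ratio test on column x_3 — row 1: entry -1/3 ≤ 0; row 2: entry -10/3 ≤ 0; row 3: (5/3)/(2/3) = 5/2. Minimum is 5/2 at row 3 (x_4 leaves); pivot element 2/3.
Divide row 3 by 2/3; eliminate column x_3 from the other rows.
After both pivots, the entry at constraint row 3, column w3 is 1/2.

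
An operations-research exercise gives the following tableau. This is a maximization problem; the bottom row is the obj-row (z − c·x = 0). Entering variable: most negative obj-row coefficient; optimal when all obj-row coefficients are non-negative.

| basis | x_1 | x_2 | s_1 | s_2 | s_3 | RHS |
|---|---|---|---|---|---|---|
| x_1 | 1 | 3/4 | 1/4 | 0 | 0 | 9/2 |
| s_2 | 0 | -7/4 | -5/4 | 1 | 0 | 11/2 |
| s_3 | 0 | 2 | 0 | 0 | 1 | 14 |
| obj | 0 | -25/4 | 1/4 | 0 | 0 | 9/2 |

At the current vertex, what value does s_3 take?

s_3 is basic (row 3); its value is the RHS of that row, 14.

14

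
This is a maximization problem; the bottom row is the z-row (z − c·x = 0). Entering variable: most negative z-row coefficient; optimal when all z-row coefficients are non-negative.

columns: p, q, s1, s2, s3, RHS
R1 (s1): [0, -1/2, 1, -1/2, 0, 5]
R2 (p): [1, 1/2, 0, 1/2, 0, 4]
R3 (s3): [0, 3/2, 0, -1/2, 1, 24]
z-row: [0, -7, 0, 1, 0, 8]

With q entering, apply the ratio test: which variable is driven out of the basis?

p

Column q entries and ratios — s1: -1/2 ≤ 0, skip; p: 4/(1/2) = 8; s3: 24/(3/2) = 16.
Smallest ratio is 8 in the row of p, so p leaves.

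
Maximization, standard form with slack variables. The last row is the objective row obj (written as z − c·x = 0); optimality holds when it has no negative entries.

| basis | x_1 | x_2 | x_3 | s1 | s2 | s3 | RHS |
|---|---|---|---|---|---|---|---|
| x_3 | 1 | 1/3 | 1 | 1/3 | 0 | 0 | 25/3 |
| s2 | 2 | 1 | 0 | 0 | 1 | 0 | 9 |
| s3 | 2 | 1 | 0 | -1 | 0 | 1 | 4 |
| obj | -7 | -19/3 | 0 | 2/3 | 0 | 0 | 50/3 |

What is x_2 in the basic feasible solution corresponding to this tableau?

0

x_2 is not in the basis, so in the current basic feasible solution x_2 = 0.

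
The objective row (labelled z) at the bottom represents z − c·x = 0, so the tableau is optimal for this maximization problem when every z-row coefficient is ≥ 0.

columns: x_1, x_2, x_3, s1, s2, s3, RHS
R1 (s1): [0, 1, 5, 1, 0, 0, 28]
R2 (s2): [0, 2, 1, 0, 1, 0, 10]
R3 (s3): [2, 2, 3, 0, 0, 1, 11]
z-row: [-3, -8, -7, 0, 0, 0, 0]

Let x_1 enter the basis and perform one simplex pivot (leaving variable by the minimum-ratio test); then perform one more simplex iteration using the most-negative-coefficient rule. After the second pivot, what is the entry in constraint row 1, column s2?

Ratio test on column x_1 — row 1: entry 0 ≤ 0; row 2: entry 0 ≤ 0; row 3: 11/2 = 11/2. Minimum is 11/2 at row 3 (s3 leaves); pivot element 2.
Divide row 3 by 2; eliminate column x_1 from the other rows.
Second iteration: most negative z-row entry is -5 in column x_2, so x_2 enters.
Ratio test on column x_2 — row 1: 28/1 = 28; row 2: 10/2 = 5; row 3: (11/2)/1 = 11/2. Minimum is 5 at row 2 (s2 leaves); pivot element 2.
Divide row 2 by 2; eliminate column x_2 from the other rows.
After both pivots, the entry at constraint row 1, column s2 is -1/2.

-1/2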